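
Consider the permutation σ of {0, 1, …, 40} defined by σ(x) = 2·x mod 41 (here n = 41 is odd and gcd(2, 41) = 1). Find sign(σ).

+1

Orbit of 36 under x↦2x: [36, 31, 21, 1, 2, 4, 8]… (length divides ord_41(2)).
Cycle type of π: 20×2 + 1; total 3 cycles.
With 3 cycles on 41 points, sign = (−1)^{41−3} = +1.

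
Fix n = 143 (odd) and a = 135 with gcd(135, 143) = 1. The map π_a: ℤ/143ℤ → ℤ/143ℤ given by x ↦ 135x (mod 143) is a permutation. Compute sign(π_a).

Start at x=92: 92 → 122 → 25 → 86 → 27 → 70 → 12 → … (one orbit).
12 cycles of lengths [20, 20, 20, 20, 20, 20, 5, 5, 4, 4, 4, 1].
143 − 12 = 131 transpositions; sign(π) = (−1)^131 = -1.

-1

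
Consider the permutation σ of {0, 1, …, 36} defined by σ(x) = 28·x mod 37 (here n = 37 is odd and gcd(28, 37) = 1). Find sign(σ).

Start at x=10: 10 → 21 → 33 → 36 → 9 → 30 → 26 → … (one orbit).
π_28 has 3 disjoint cycles with lengths [18, 18, 1] on {0,…,36}.
Σ(ℓ_i−1) = 37−3 = 34; sign = (−1)^34 = +1.
(28|37)_J = +1 (Zolotarev's lemma cross-check).

+1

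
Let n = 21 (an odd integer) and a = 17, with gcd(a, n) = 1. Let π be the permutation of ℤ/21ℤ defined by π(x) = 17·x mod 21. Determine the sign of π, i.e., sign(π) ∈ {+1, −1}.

+1

Start at x=1: 1 → 17 → 16 → 20 → 4 → 5 → 1 (one orbit).
Cycle type of π: 6×3 + 2 + 1; total 5 cycles.
5 cycles on 21: each ℓ→(−1)^(ℓ−1), product (−1)^16 = +1.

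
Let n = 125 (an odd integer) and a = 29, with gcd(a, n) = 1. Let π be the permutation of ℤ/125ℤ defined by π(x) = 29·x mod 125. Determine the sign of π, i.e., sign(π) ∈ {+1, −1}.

Start at x=84: 84 → 61 → 19 → 51 → 104 → 16 → 89 → … (one orbit).
Cycle type of π: 50×2 + 10×2 + 2×2 + 1; total 7 cycles.
sign(π) = (−1)^{n − #cycles} = (−1)^{125−7} = (−1)^118 = +1.

+1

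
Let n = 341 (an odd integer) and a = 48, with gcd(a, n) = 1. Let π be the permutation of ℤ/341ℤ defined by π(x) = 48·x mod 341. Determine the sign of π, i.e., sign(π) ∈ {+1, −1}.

-1

Orbit of 254 under x↦48x: [254, 257, 60, 152, 135, 1, 48]… (length divides ord_341(48)).
Cycle lengths of π_48 on ℤ/341ℤ: [30, 30, 30, 30, 30, 30, 30, 30, 30, 30, 30, 5, 5, 1]; 14 cycles in total.
Σ(ℓ_i−1) = 341−14 = 327; sign = (−1)^327 = -1.
(48|341)_J = -1 (Zolotarev's lemma cross-check).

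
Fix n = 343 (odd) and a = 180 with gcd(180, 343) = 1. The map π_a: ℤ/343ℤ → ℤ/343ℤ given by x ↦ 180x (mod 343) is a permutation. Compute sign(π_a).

Orbit of 145 under x↦180x: [145, 32, 272, 254, 101, 1, 180]… (length divides ord_343(180)).
The orbit structure of x ↦ 180x mod 343: 4 orbits of sizes [294, 42, 6, 1].
n − c = 343 − 4 = 339; sign = (−1)^339 = -1.
(180|343)_J = -1 (Zolotarev's lemma cross-check).

-1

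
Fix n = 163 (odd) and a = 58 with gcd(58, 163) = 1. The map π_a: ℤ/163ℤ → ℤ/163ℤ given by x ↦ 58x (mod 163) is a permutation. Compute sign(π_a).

Orbit of 58 under x↦58x: [58, 104, 1]… (length divides ord_163(58)).
55 cycles of lengths [3, 3, 3, 3, 3, 3, 3, 3, 3, 3, 3, 3, 3, 3, 3, 3, 3, 3, 3, 3, 3, 3, 3, 3, 3, 3, 3, 3, 3, 3, 3, 3, 3, 3, 3, 3, 3, 3, 3, 3, 3, 3, 3, 3, 3, 3, 3, 3, 3, 3, 3, 3, 3, 3, 1].
163 − 55 = 108 transpositions; sign(π) = (−1)^108 = +1.
(58|163)_J = +1 (Zolotarev's lemma cross-check).

+1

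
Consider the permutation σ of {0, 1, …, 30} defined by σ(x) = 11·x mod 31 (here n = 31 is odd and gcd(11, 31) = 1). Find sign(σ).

-1

Trace 4: π^k(4) = [4, 13, 19, 23, 5, 24, 16] for k=0..6.
Decompose π into cycles: lengths [30, 1] (2 cycles, including the fixed point 0).
31 − 2 = 29 transpositions; sign(π) = (−1)^29 = -1.
Check: (11/31) = -1 by Zolotarev.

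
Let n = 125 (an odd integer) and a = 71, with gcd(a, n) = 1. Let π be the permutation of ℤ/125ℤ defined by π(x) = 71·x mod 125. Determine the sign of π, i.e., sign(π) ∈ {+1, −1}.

Trace 16: π^k(16) = [16, 11, 31, 76, 21, 116, 111] for k=0..6.
13 cycles of lengths [25, 25, 25, 25, 5, 5, 5, 5, 1, 1, 1, 1, 1].
13 cycles on 125: each ℓ→(−1)^(ℓ−1), product (−1)^112 = +1.
(71|125)_J = +1 (Zolotarev's lemma cross-check).

+1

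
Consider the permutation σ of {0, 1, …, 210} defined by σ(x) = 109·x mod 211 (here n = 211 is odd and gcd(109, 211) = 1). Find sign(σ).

+1

Trace 193: π^k(193) = [193, 148, 96, 125, 121, 107, 58] for k=0..6.
π_109 has 7 disjoint cycles with lengths [35, 35, 35, 35, 35, 35, 1] on {0,…,210}.
n − c = 211 − 7 = 204; sign = (−1)^204 = +1.
Zolotarev: (109|211) = +1, matching the cycle-count sign.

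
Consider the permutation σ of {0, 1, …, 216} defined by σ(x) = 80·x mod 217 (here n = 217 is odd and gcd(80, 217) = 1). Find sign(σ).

Orbit of 131 under x↦80x: [131, 64, 129, 121, 132, 144, 19]… (length divides ord_217(80)).
10 cycles of lengths [30, 30, 30, 30, 30, 30, 15, 15, 6, 1].
Σ(ℓ_i−1) = 217−10 = 207; sign = (−1)^207 = -1.

-1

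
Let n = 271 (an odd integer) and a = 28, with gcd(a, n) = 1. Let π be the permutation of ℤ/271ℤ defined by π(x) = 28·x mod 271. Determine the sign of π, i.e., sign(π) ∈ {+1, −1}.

Start at x=242: 242 → 1 → 28 → 242 (one orbit).
π_28 has 91 disjoint cycles with lengths [3, 3, 3, 3, 3, 3, 3, 3, 3, 3, 3, 3, 3, 3, 3, 3, 3, 3, 3, 3, 3, 3, 3, 3, 3, 3, 3, 3, 3, 3, 3, 3, 3, 3, 3, 3, 3, 3, 3, 3, 3, 3, 3, 3, 3, 3, 3, 3, 3, 3, 3, 3, 3, 3, 3, 3, 3, 3, 3, 3, 3, 3, 3, 3, 3, 3, 3, 3, 3, 3, 3, 3, 3, 3, 3, 3, 3, 3, 3, 3, 3, 3, 3, 3, 3, 3, 3, 3, 3, 3, 1] on {0,…,270}.
271 − 91 = 180 transpositions; sign(π) = (−1)^180 = +1.

+1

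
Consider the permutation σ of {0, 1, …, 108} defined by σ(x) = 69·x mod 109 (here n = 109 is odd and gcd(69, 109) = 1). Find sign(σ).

Orbit of 8 under x↦69x: [8, 7, 47, 82, 99, 73, 23]… (length divides ord_109(69)).
Cycle type of π: 108 + 1; total 2 cycles.
Σ(ℓ_i−1) = 109−2 = 107; sign = (−1)^107 = -1.

-1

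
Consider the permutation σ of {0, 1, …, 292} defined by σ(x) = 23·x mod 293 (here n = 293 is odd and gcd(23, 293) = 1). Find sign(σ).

-1

Start at x=269: 269 → 34 → 196 → 113 → 255 → 5 → 115 → … (one orbit).
Cycle lengths of π_23 on ℤ/293ℤ: [292, 1]; 2 cycles in total.
sign(π) = (−1)^{n − #cycles} = (−1)^{293−2} = (−1)^291 = -1.
Via Zolotarev, sign(π_{23}) = (23|293) = -1.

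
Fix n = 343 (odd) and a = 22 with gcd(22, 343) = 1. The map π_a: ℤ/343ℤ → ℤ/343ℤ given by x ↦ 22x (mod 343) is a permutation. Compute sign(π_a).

Start at x=225: 225 → 148 → 169 → 288 → 162 → 134 → 204 → … (one orbit).
π_22 has 19 disjoint cycles with lengths [49, 49, 49, 49, 49, 49, 7, 7, 7, 7, 7, 7, 1, 1, 1, 1, 1, 1, 1] on {0,…,342}.
n − c = 343 − 19 = 324; sign = (−1)^324 = +1.

+1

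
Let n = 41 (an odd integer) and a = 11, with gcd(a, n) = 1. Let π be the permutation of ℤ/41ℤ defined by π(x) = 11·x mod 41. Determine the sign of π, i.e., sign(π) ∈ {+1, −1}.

-1

Orbit of 5 under x↦11x: [5, 14, 31, 13, 20, 15, 1]… (length divides ord_41(11)).
π_11 has 2 disjoint cycles with lengths [40, 1] on {0,…,40}.
sign(π) = (−1)^{n − #cycles} = (−1)^{41−2} = (−1)^39 = -1.
Check: (11/41) = -1 by Zolotarev.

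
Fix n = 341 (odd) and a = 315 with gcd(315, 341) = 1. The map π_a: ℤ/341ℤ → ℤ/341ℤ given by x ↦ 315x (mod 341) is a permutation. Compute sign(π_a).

-1

Start at x=311: 311 → 98 → 180 → 94 → 284 → 118 → 1 → … (one orbit).
Cycle type of π: 30×10 + 10 + 3×10 + 1; total 22 cycles.
341 − 22 = 319 transpositions; sign(π) = (−1)^319 = -1.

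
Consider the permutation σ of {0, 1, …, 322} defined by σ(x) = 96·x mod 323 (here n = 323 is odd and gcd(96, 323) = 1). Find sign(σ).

Trace 248: π^k(248) = [248, 229, 20, 305, 210, 134, 267] for k=0..6.
The orbit structure of x ↦ 96x mod 323: 38 orbits of sizes [16, 16, 16, 16, 16, 16, 16, 16, 16, 16, 16, 16, 16, 16, 16, 16, 16, 16, 16, 1, 1, 1, 1, 1, 1, 1, 1, 1, 1, 1, 1, 1, 1, 1, 1, 1, 1, 1].
With 38 cycles on 323 points, sign = (−1)^{323−38} = -1.

-1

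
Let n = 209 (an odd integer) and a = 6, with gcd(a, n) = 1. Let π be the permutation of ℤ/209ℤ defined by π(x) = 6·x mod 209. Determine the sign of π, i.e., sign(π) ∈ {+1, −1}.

-1

Trace 188: π^k(188) = [188, 83, 80, 62, 163, 142, 16] for k=0..6.
The orbit structure of x ↦ 6x mod 209: 6 orbits of sizes [90, 90, 10, 9, 9, 1].
6 cycles on 209: each ℓ→(−1)^(ℓ−1), product (−1)^203 = -1.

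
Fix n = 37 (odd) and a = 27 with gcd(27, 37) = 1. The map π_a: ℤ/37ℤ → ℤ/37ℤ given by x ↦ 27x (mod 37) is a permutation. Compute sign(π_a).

+1

Orbit of 26 under x↦27x: [26, 36, 10, 11, 1, 27]… (length divides ord_37(27)).
7 cycles of lengths [6, 6, 6, 6, 6, 6, 1].
37 − 7 = 30 transpositions; sign(π) = (−1)^30 = +1.
Check: (27/37) = +1 by Zolotarev.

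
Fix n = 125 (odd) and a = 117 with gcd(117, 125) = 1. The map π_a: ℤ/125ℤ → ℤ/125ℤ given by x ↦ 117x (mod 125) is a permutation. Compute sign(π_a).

-1

Orbit of 1 under x↦117x: [1, 117, 64, 113, 96, 107, 19]… (length divides ord_125(117)).
Cycle lengths of π_117 on ℤ/125ℤ: [100, 20, 4, 1]; 4 cycles in total.
n − c = 125 − 4 = 121; sign = (−1)^121 = -1.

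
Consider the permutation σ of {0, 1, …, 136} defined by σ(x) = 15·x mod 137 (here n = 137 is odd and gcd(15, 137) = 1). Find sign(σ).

+1

Orbit of 18 under x↦15x: [18, 133, 77, 59, 63, 123, 64]… (length divides ord_137(15)).
Decompose π into cycles: lengths [34, 34, 34, 34, 1] (5 cycles, including the fixed point 0).
n − c = 137 − 5 = 132; sign = (−1)^132 = +1.
Check: (15/137) = +1 by Zolotarev.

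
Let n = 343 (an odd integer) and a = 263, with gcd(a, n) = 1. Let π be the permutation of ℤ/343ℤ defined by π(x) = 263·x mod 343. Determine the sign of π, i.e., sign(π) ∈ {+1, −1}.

Start at x=148: 148 → 165 → 177 → 246 → 214 → 30 → 1 → … (one orbit).
Cycle lengths of π_263 on ℤ/343ℤ: [21, 21, 21, 21, 21, 21, 21, 21, 21, 21, 21, 21, 21, 21, 3, 3, 3, 3, 3, 3, 3, 3, 3, 3, 3, 3, 3, 3, 3, 3, 1]; 31 cycles in total.
sign(π) = (−1)^{n − #cycles} = (−1)^{343−31} = (−1)^312 = +1.
Check: (263/343) = +1 by Zolotarev.

+1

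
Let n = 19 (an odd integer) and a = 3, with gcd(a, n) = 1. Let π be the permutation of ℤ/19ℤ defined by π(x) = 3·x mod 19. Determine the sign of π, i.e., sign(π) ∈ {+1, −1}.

-1

Orbit of 18 under x↦3x: [18, 16, 10, 11, 14, 4, 12]… (length divides ord_19(3)).
Cycle type of π: 18 + 1; total 2 cycles.
n − c = 19 − 2 = 17; sign = (−1)^17 = -1.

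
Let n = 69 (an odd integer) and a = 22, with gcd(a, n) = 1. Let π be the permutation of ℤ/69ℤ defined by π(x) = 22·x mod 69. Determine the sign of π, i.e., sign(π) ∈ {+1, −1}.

Start at x=22: 22 → 1 → 22 (one orbit).
π_22 has 36 disjoint cycles with lengths [2, 2, 2, 2, 2, 2, 2, 2, 2, 2, 2, 2, 2, 2, 2, 2, 2, 2, 2, 2, 2, 2, 2, 2, 2, 2, 2, 2, 2, 2, 2, 2, 2, 1, 1, 1] on {0,…,68}.
69 − 36 = 33 transpositions; sign(π) = (−1)^33 = -1.
Check: (22/69) = -1 by Zolotarev.

-1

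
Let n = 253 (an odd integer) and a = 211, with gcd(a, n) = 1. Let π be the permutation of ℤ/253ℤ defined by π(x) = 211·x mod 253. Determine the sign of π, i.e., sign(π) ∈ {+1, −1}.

Trace 248: π^k(248) = [248, 210, 35, 48, 8, 170, 197] for k=0..6.
π_211 has 6 disjoint cycles with lengths [110, 110, 11, 11, 10, 1] on {0,…,252}.
sign(π) = (−1)^{n − #cycles} = (−1)^{253−6} = (−1)^247 = -1.

-1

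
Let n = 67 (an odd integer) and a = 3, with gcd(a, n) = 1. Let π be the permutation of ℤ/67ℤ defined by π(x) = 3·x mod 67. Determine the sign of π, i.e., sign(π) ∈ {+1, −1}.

Orbit of 5 under x↦3x: [5, 15, 45, 1, 3, 9, 27]… (length divides ord_67(3)).
4 cycles of lengths [22, 22, 22, 1].
Σ(ℓ_i−1) = 67−4 = 63; sign = (−1)^63 = -1.
Check: (3/67) = -1 by Zolotarev.

-1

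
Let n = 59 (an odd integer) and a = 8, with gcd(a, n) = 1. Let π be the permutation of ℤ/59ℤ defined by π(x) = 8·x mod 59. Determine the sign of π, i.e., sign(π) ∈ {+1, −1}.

Orbit of 24 under x↦8x: [24, 15, 2, 16, 10, 21, 50]… (length divides ord_59(8)).
Cycle type of π: 58 + 1; total 2 cycles.
With 2 cycles on 59 points, sign = (−1)^{59−2} = -1.

-1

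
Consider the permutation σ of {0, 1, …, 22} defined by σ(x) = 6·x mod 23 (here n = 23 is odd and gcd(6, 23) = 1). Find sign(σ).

Orbit of 8 under x↦6x: [8, 2, 12, 3, 18, 16, 4]… (length divides ord_23(6)).
π_6 has 3 disjoint cycles with lengths [11, 11, 1] on {0,…,22}.
With 3 cycles on 23 points, sign = (−1)^{23−3} = +1.
Check: (6/23) = +1 by Zolotarev.

+1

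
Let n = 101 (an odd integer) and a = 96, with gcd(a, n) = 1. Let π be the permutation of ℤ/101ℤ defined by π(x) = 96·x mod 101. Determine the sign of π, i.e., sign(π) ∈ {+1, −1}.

+1

Trace 100: π^k(100) = [100, 5, 76, 24, 82, 95, 30] for k=0..6.
3 cycles of lengths [50, 50, 1].
With 3 cycles on 101 points, sign = (−1)^{101−3} = +1.
Via Zolotarev, sign(π_{96}) = (96|101) = +1.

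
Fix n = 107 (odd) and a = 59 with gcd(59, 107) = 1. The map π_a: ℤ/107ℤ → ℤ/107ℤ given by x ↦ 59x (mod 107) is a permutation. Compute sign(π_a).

Start at x=81: 81 → 71 → 16 → 88 → 56 → 94 → 89 → … (one orbit).
Cycle type of π: 106 + 1; total 2 cycles.
sign(π) = (−1)^{n − #cycles} = (−1)^{107−2} = (−1)^105 = -1.
Zolotarev: (59|107) = -1, matching the cycle-count sign.

-1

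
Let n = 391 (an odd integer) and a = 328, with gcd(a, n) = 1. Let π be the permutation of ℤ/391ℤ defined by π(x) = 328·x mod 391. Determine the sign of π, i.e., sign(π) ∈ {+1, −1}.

-1

Start at x=9: 9 → 215 → 140 → 173 → 49 → 41 → 154 → … (one orbit).
Cycle type of π: 176×2 + 16 + 11×2 + 1; total 6 cycles.
sign(π) = (−1)^{n − #cycles} = (−1)^{391−6} = (−1)^385 = -1.
Via Zolotarev, sign(π_{328}) = (328|391) = -1.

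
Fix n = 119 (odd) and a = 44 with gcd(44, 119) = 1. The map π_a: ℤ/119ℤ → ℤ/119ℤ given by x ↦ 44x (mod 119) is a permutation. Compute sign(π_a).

-1

Orbit of 113 under x↦44x: [113, 93, 46, 1, 44, 32, 99]… (length divides ord_119(44)).
Decompose π into cycles: lengths [48, 48, 16, 3, 3, 1] (6 cycles, including the fixed point 0).
119 − 6 = 113 transpositions; sign(π) = (−1)^113 = -1.
Zolotarev: (44|119) = -1, matching the cycle-count sign.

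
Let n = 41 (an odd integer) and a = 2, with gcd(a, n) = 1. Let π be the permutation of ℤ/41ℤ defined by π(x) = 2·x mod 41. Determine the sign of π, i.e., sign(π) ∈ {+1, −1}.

Trace 33: π^k(33) = [33, 25, 9, 18, 36, 31, 21] for k=0..6.
The orbit structure of x ↦ 2x mod 41: 3 orbits of sizes [20, 20, 1].
3 cycles on 41: each ℓ→(−1)^(ℓ−1), product (−1)^38 = +1.

+1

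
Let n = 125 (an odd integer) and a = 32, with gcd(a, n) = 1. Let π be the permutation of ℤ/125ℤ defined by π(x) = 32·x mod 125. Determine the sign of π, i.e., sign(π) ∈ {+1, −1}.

-1

Orbit of 57 under x↦32x: [57, 74, 118, 26, 82, 124, 93]… (length divides ord_125(32)).
Decompose π into cycles: lengths [20, 20, 20, 20, 20, 4, 4, 4, 4, 4, 4, 1] (12 cycles, including the fixed point 0).
With 12 cycles on 125 points, sign = (−1)^{125−12} = -1.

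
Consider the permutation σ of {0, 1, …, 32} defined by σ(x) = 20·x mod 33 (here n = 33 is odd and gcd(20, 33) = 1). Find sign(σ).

-1

Start at x=1: 1 → 20 → 4 → 14 → 16 → 23 → 31 → … (one orbit).
Decompose π into cycles: lengths [10, 10, 5, 5, 2, 1] (6 cycles, including the fixed point 0).
n − c = 33 − 6 = 27; sign = (−1)^27 = -1.
The Jacobi symbol (20|33) = -1 (Zolotarev) agrees.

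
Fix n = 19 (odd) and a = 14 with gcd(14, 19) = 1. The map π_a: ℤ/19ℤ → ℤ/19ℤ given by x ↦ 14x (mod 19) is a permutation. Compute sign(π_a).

Start at x=7: 7 → 3 → 4 → 18 → 5 → 13 → 11 → … (one orbit).
The orbit structure of x ↦ 14x mod 19: 2 orbits of sizes [18, 1].
2 cycles on 19: each ℓ→(−1)^(ℓ−1), product (−1)^17 = -1.
Via Zolotarev, sign(π_{14}) = (14|19) = -1.

-1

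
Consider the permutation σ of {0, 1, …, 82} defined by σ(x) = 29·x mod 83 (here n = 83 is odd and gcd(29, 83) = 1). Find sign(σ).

Trace 44: π^k(44) = [44, 31, 69, 9, 12, 16, 49] for k=0..6.
3 cycles of lengths [41, 41, 1].
n − c = 83 − 3 = 80; sign = (−1)^80 = +1.

+1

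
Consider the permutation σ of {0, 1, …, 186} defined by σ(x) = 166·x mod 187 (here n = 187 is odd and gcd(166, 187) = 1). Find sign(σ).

+1

Orbit of 67 under x↦166x: [67, 89, 1, 166]… (length divides ord_187(166)).
The orbit structure of x ↦ 166x mod 187: 55 orbits of sizes [4, 4, 4, 4, 4, 4, 4, 4, 4, 4, 4, 4, 4, 4, 4, 4, 4, 4, 4, 4, 4, 4, 4, 4, 4, 4, 4, 4, 4, 4, 4, 4, 4, 4, 4, 4, 4, 4, 4, 4, 4, 4, 4, 4, 1, 1, 1, 1, 1, 1, 1, 1, 1, 1, 1].
55 cycles on 187: each ℓ→(−1)^(ℓ−1), product (−1)^132 = +1.
Zolotarev: (166|187) = +1, matching the cycle-count sign.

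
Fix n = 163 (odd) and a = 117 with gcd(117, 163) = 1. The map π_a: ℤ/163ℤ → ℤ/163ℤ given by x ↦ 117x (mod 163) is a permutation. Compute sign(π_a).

Start at x=39: 39 → 162 → 46 → 3 → 25 → 154 → 88 → … (one orbit).
Cycle type of π: 162 + 1; total 2 cycles.
sign(π) = (−1)^{n − #cycles} = (−1)^{163−2} = (−1)^161 = -1.
Check: (117/163) = -1 by Zolotarev.

-1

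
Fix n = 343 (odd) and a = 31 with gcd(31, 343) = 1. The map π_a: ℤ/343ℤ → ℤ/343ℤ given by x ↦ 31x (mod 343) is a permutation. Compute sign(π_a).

Orbit of 295 under x↦31x: [295, 227, 177, 342, 312, 68, 50]… (length divides ord_343(31)).
16 cycles of lengths [42, 42, 42, 42, 42, 42, 42, 6, 6, 6, 6, 6, 6, 6, 6, 1].
16 cycles on 343: each ℓ→(−1)^(ℓ−1), product (−1)^327 = -1.
Check: (31/343) = -1 by Zolotarev.

-1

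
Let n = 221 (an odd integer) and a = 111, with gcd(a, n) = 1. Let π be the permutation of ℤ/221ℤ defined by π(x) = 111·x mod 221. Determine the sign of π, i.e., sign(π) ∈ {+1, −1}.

Orbit of 64 under x↦111x: [64, 32, 16, 8, 4, 2, 1]… (length divides ord_221(111)).
The orbit structure of x ↦ 111x mod 221: 12 orbits of sizes [24, 24, 24, 24, 24, 24, 24, 24, 12, 8, 8, 1].
Σ(ℓ_i−1) = 221−12 = 209; sign = (−1)^209 = -1.
Via Zolotarev, sign(π_{111}) = (111|221) = -1.

-1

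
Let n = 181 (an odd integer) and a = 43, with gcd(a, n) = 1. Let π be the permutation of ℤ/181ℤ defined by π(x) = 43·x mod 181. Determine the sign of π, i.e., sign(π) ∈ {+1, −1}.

Trace 65: π^k(65) = [65, 80, 1, 43, 39, 48, 73] for k=0..6.
Cycle lengths of π_43 on ℤ/181ℤ: [9, 9, 9, 9, 9, 9, 9, 9, 9, 9, 9, 9, 9, 9, 9, 9, 9, 9, 9, 9, 1]; 21 cycles in total.
21 cycles on 181: each ℓ→(−1)^(ℓ−1), product (−1)^160 = +1.
Zolotarev: (43|181) = +1, matching the cycle-count sign.

+1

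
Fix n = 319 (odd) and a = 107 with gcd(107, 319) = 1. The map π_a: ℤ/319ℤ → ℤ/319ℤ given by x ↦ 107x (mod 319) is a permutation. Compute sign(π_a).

-1

Orbit of 315 under x↦107x: [315, 210, 140, 306, 204, 136, 197]… (length divides ord_319(107)).
Cycle lengths of π_107 on ℤ/319ℤ: [70, 70, 70, 70, 10, 7, 7, 7, 7, 1]; 10 cycles in total.
319 − 10 = 309 transpositions; sign(π) = (−1)^309 = -1.
The Jacobi symbol (107|319) = -1 (Zolotarev) agrees.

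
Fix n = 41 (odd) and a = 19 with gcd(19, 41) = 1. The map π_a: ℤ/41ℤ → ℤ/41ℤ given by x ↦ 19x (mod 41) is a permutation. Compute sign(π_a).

-1

Start at x=12: 12 → 23 → 27 → 21 → 30 → 37 → 6 → … (one orbit).
Decompose π into cycles: lengths [40, 1] (2 cycles, including the fixed point 0).
With 2 cycles on 41 points, sign = (−1)^{41−2} = -1.
Zolotarev: (19|41) = -1, matching the cycle-count sign.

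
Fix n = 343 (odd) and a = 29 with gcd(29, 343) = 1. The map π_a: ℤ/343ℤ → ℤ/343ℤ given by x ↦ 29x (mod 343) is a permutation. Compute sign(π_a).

+1

Orbit of 36 under x↦29x: [36, 15, 92, 267, 197, 225, 8]… (length divides ord_343(29)).
π_29 has 19 disjoint cycles with lengths [49, 49, 49, 49, 49, 49, 7, 7, 7, 7, 7, 7, 1, 1, 1, 1, 1, 1, 1] on {0,…,342}.
With 19 cycles on 343 points, sign = (−1)^{343−19} = +1.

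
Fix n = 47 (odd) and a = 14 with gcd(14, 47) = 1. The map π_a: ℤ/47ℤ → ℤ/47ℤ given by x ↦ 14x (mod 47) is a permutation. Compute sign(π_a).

+1

Orbit of 32 under x↦14x: [32, 25, 21, 12, 27, 2, 28]… (length divides ord_47(14)).
The orbit structure of x ↦ 14x mod 47: 3 orbits of sizes [23, 23, 1].
n − c = 47 − 3 = 44; sign = (−1)^44 = +1.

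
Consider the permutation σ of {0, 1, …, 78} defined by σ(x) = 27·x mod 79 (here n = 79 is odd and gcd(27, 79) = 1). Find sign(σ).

Orbit of 78 under x↦27x: [78, 52, 61, 67, 71, 21, 14]… (length divides ord_79(27)).
Cycle lengths of π_27 on ℤ/79ℤ: [26, 26, 26, 1]; 4 cycles in total.
Σ(ℓ_i−1) = 79−4 = 75; sign = (−1)^75 = -1.
Zolotarev: (27|79) = -1, matching the cycle-count sign.

-1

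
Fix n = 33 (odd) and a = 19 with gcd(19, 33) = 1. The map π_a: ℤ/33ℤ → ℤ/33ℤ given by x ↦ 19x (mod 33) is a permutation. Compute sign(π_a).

Orbit of 28 under x↦19x: [28, 4, 10, 25, 13, 16, 7]… (length divides ord_33(19)).
The orbit structure of x ↦ 19x mod 33: 6 orbits of sizes [10, 10, 10, 1, 1, 1].
6 cycles on 33: each ℓ→(−1)^(ℓ−1), product (−1)^27 = -1.
Via Zolotarev, sign(π_{19}) = (19|33) = -1.

-1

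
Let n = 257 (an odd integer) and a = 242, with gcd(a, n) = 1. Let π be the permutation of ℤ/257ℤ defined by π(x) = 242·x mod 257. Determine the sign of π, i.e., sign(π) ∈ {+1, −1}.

Orbit of 240 under x↦242x: [240, 255, 30, 64, 68, 8, 137]… (length divides ord_257(242)).
Decompose π into cycles: lengths [32, 32, 32, 32, 32, 32, 32, 32, 1] (9 cycles, including the fixed point 0).
9 cycles on 257: each ℓ→(−1)^(ℓ−1), product (−1)^248 = +1.

+1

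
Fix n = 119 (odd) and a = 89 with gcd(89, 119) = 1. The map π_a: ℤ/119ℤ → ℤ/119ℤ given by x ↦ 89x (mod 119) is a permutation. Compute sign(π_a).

Start at x=13: 13 → 86 → 38 → 50 → 47 → 18 → 55 → … (one orbit).
π_89 has 14 disjoint cycles with lengths [12, 12, 12, 12, 12, 12, 12, 12, 6, 4, 4, 4, 4, 1] on {0,…,118}.
14 cycles on 119: each ℓ→(−1)^(ℓ−1), product (−1)^105 = -1.
Via Zolotarev, sign(π_{89}) = (89|119) = -1.

-1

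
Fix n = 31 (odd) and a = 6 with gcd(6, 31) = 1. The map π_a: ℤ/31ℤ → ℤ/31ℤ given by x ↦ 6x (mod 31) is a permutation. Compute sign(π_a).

Trace 5: π^k(5) = [5, 30, 25, 26, 1, 6] for k=0..5.
6 cycles of lengths [6, 6, 6, 6, 6, 1].
Σ(ℓ_i−1) = 31−6 = 25; sign = (−1)^25 = -1.
Check: (6/31) = -1 by Zolotarev.

-1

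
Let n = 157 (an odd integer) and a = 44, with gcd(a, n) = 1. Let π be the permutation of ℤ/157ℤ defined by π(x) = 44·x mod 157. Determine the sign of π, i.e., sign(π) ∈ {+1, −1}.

+1

Trace 30: π^k(30) = [30, 64, 147, 31, 108, 42, 121] for k=0..6.
Cycle type of π: 78×2 + 1; total 3 cycles.
With 3 cycles on 157 points, sign = (−1)^{157−3} = +1.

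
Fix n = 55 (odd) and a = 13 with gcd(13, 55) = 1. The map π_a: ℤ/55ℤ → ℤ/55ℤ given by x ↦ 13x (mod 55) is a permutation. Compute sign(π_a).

Trace 31: π^k(31) = [31, 18, 14, 17, 1, 13, 4] for k=0..6.
5 cycles of lengths [20, 20, 10, 4, 1].
55 − 5 = 50 transpositions; sign(π) = (−1)^50 = +1.

+1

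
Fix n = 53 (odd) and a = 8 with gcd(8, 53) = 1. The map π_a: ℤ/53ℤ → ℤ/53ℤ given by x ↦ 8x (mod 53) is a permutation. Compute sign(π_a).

-1

Trace 3: π^k(3) = [3, 24, 33, 52, 45, 42, 18] for k=0..6.
Cycle lengths of π_8 on ℤ/53ℤ: [52, 1]; 2 cycles in total.
2 cycles on 53: each ℓ→(−1)^(ℓ−1), product (−1)^51 = -1.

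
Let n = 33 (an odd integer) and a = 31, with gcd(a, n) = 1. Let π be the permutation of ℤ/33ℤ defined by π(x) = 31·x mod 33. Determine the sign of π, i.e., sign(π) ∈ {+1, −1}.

Trace 1: π^k(1) = [1, 31, 4, 25, 16] for k=0..4.
Decompose π into cycles: lengths [5, 5, 5, 5, 5, 5, 1, 1, 1] (9 cycles, including the fixed point 0).
sign(π) = (−1)^{n − #cycles} = (−1)^{33−9} = (−1)^24 = +1.
Via Zolotarev, sign(π_{31}) = (31|33) = +1.

+1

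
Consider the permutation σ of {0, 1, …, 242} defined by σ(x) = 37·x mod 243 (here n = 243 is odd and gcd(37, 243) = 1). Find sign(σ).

Trace 145: π^k(145) = [145, 19, 217, 10, 127, 82, 118] for k=0..6.
27 cycles of lengths [27, 27, 27, 27, 27, 27, 9, 9, 9, 9, 9, 9, 3, 3, 3, 3, 3, 3, 1, 1, 1, 1, 1, 1, 1, 1, 1].
243 − 27 = 216 transpositions; sign(π) = (−1)^216 = +1.
(37|243)_J = +1 (Zolotarev's lemma cross-check).

+1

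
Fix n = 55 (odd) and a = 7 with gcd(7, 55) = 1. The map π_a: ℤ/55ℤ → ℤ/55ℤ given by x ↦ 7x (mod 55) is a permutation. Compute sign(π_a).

+1

Start at x=2: 2 → 14 → 43 → 26 → 17 → 9 → 8 → … (one orbit).
π_7 has 5 disjoint cycles with lengths [20, 20, 10, 4, 1] on {0,…,54}.
n − c = 55 − 5 = 50; sign = (−1)^50 = +1.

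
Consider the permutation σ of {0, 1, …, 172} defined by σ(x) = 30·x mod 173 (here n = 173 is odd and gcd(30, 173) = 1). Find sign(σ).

Start at x=84: 84 → 98 → 172 → 143 → 138 → 161 → 159 → … (one orbit).
2 cycles of lengths [172, 1].
With 2 cycles on 173 points, sign = (−1)^{173−2} = -1.

-1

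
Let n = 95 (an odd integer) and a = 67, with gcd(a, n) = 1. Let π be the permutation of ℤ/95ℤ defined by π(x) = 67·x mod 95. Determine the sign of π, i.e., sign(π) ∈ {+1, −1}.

Start at x=22: 22 → 49 → 53 → 36 → 37 → 9 → 33 → … (one orbit).
π_67 has 5 disjoint cycles with lengths [36, 36, 18, 4, 1] on {0,…,94}.
Σ(ℓ_i−1) = 95−5 = 90; sign = (−1)^90 = +1.

+1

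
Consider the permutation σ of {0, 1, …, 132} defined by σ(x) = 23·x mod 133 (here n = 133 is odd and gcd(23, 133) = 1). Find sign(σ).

+1

Start at x=44: 44 → 81 → 1 → 23 → 130 → 64 → 9 → … (one orbit).
π_23 has 17 disjoint cycles with lengths [9, 9, 9, 9, 9, 9, 9, 9, 9, 9, 9, 9, 9, 9, 3, 3, 1] on {0,…,132}.
133 − 17 = 116 transpositions; sign(π) = (−1)^116 = +1.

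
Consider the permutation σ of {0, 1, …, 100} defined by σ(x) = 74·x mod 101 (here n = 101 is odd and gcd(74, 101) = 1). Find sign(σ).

Start at x=25: 25 → 32 → 45 → 98 → 81 → 35 → 65 → … (one orbit).
2 cycles of lengths [100, 1].
2 cycles on 101: each ℓ→(−1)^(ℓ−1), product (−1)^99 = -1.
(74|101)_J = -1 (Zolotarev's lemma cross-check).

-1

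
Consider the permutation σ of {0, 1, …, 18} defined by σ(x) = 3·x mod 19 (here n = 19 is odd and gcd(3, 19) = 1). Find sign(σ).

Trace 6: π^k(6) = [6, 18, 16, 10, 11, 14, 4] for k=0..6.
Cycle type of π: 18 + 1; total 2 cycles.
With 2 cycles on 19 points, sign = (−1)^{19−2} = -1.

-1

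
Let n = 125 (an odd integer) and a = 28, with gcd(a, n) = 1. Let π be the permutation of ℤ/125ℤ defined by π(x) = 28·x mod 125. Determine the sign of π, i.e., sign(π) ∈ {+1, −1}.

-1

Trace 26: π^k(26) = [26, 103, 9, 2, 56, 68, 29] for k=0..6.
Cycle type of π: 100 + 20 + 4 + 1; total 4 cycles.
n − c = 125 − 4 = 121; sign = (−1)^121 = -1.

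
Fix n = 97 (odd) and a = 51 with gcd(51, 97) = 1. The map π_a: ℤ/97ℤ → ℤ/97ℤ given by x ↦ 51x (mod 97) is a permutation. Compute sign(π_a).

-1

Start at x=52: 52 → 33 → 34 → 85 → 67 → 22 → 55 → … (one orbit).
Cycle lengths of π_51 on ℤ/97ℤ: [32, 32, 32, 1]; 4 cycles in total.
4 cycles on 97: each ℓ→(−1)^(ℓ−1), product (−1)^93 = -1.
Via Zolotarev, sign(π_{51}) = (51|97) = -1.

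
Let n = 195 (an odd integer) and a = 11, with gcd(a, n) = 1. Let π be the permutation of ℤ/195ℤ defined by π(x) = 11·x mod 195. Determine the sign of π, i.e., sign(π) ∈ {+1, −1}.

+1

Trace 166: π^k(166) = [166, 71, 1, 11, 121, 161, 16] for k=0..6.
Decompose π into cycles: lengths [12, 12, 12, 12, 12, 12, 12, 12, 12, 12, 12, 12, 12, 12, 12, 2, 2, 2, 2, 2, 1, 1, 1, 1, 1] (25 cycles, including the fixed point 0).
n − c = 195 − 25 = 170; sign = (−1)^170 = +1.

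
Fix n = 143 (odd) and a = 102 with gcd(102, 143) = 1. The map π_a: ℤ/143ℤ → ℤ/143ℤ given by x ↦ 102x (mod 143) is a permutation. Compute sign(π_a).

-1

Orbit of 53 under x↦102x: [53, 115, 4, 122, 3, 20, 38]… (length divides ord_143(102)).
Cycle type of π: 60×2 + 12 + 5×2 + 1; total 6 cycles.
sign(π) = (−1)^{n − #cycles} = (−1)^{143−6} = (−1)^137 = -1.
Via Zolotarev, sign(π_{102}) = (102|143) = -1.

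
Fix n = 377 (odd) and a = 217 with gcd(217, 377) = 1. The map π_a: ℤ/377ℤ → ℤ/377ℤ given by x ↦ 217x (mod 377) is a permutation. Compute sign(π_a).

Orbit of 339 under x↦217x: [339, 48, 237, 157, 139, 3, 274]… (length divides ord_377(217)).
The orbit structure of x ↦ 217x mod 377: 10 orbits of sizes [84, 84, 84, 84, 28, 3, 3, 3, 3, 1].
n − c = 377 − 10 = 367; sign = (−1)^367 = -1.
Check: (217/377) = -1 by Zolotarev.

-1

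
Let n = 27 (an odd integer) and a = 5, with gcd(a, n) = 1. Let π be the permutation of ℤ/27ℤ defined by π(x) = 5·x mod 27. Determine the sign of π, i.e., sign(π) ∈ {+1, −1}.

Start at x=16: 16 → 26 → 22 → 2 → 10 → 23 → 7 → … (one orbit).
Decompose π into cycles: lengths [18, 6, 2, 1] (4 cycles, including the fixed point 0).
Σ(ℓ_i−1) = 27−4 = 23; sign = (−1)^23 = -1.
Zolotarev: (5|27) = -1, matching the cycle-count sign.

-1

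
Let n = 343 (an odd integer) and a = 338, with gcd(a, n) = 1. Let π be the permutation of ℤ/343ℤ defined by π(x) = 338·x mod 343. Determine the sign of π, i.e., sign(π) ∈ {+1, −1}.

Trace 289: π^k(289) = [289, 270, 22, 233, 207, 337, 30] for k=0..6.
The orbit structure of x ↦ 338x mod 343: 7 orbits of sizes [147, 147, 21, 21, 3, 3, 1].
7 cycles on 343: each ℓ→(−1)^(ℓ−1), product (−1)^336 = +1.
Check: (338/343) = +1 by Zolotarev.

+1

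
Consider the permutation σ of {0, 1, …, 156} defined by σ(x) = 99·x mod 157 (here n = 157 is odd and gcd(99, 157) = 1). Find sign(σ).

+1

Start at x=99: 99 → 67 → 39 → 93 → 101 → 108 → 16 → … (one orbit).
Decompose π into cycles: lengths [13, 13, 13, 13, 13, 13, 13, 13, 13, 13, 13, 13, 1] (13 cycles, including the fixed point 0).
13 cycles on 157: each ℓ→(−1)^(ℓ−1), product (−1)^144 = +1.
Zolotarev: (99|157) = +1, matching the cycle-count sign.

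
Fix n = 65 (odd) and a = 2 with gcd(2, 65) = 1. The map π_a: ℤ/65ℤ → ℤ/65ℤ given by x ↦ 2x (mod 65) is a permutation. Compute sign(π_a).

+1

Trace 63: π^k(63) = [63, 61, 57, 49, 33, 1, 2] for k=0..6.
π_2 has 7 disjoint cycles with lengths [12, 12, 12, 12, 12, 4, 1] on {0,…,64}.
65 − 7 = 58 transpositions; sign(π) = (−1)^58 = +1.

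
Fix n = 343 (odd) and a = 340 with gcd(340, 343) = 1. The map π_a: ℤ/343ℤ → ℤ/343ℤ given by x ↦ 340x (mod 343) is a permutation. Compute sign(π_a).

+1

Trace 274: π^k(274) = [274, 207, 65, 148, 242, 303, 120] for k=0..6.
7 cycles of lengths [147, 147, 21, 21, 3, 3, 1].
Σ(ℓ_i−1) = 343−7 = 336; sign = (−1)^336 = +1.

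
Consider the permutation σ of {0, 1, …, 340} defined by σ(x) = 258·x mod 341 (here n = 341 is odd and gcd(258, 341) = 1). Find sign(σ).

Orbit of 169 under x↦258x: [169, 295, 67, 236, 190, 257, 152]… (length divides ord_341(258)).
π_258 has 25 disjoint cycles with lengths [15, 15, 15, 15, 15, 15, 15, 15, 15, 15, 15, 15, 15, 15, 15, 15, 15, 15, 15, 15, 15, 15, 5, 5, 1] on {0,…,340}.
With 25 cycles on 341 points, sign = (−1)^{341−25} = +1.

+1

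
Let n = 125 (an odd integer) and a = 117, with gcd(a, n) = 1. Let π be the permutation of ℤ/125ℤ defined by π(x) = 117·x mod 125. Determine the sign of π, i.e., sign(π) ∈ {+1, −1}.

-1

Orbit of 122 under x↦117x: [122, 24, 58, 36, 87, 54, 68]… (length divides ord_125(117)).
4 cycles of lengths [100, 20, 4, 1].
4 cycles on 125: each ℓ→(−1)^(ℓ−1), product (−1)^121 = -1.
Check: (117/125) = -1 by Zolotarev.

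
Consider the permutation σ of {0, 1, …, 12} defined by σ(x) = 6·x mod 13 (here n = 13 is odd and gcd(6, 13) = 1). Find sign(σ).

Orbit of 7 under x↦6x: [7, 3, 5, 4, 11, 1, 6]… (length divides ord_13(6)).
Cycle lengths of π_6 on ℤ/13ℤ: [12, 1]; 2 cycles in total.
Σ(ℓ_i−1) = 13−2 = 11; sign = (−1)^11 = -1.
Zolotarev: (6|13) = -1, matching the cycle-count sign.

-1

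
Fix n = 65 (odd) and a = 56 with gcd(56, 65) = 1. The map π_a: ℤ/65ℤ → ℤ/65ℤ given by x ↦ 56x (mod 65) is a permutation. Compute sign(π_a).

Orbit of 36 under x↦56x: [36, 1, 56, 16, 51, 61]… (length divides ord_65(56)).
The orbit structure of x ↦ 56x mod 65: 15 orbits of sizes [6, 6, 6, 6, 6, 6, 6, 6, 6, 6, 1, 1, 1, 1, 1].
15 cycles on 65: each ℓ→(−1)^(ℓ−1), product (−1)^50 = +1.

+1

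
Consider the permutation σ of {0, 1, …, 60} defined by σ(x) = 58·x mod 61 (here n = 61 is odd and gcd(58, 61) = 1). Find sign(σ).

+1

Orbit of 9 under x↦58x: [9, 34, 20, 1, 58]… (length divides ord_61(58)).
π_58 has 13 disjoint cycles with lengths [5, 5, 5, 5, 5, 5, 5, 5, 5, 5, 5, 5, 1] on {0,…,60}.
n − c = 61 − 13 = 48; sign = (−1)^48 = +1.
(58|61)_J = +1 (Zolotarev's lemma cross-check).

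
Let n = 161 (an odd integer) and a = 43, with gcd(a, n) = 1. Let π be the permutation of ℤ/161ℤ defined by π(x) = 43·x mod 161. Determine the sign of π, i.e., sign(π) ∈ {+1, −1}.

Trace 127: π^k(127) = [127, 148, 85, 113, 29, 120, 8] for k=0..6.
Cycle lengths of π_43 on ℤ/161ℤ: [22, 22, 22, 22, 22, 22, 22, 1, 1, 1, 1, 1, 1, 1]; 14 cycles in total.
Σ(ℓ_i−1) = 161−14 = 147; sign = (−1)^147 = -1.
The Jacobi symbol (43|161) = -1 (Zolotarev) agrees.

-1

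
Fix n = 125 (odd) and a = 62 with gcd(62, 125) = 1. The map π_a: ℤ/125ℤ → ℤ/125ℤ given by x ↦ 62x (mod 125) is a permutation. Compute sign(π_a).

Orbit of 34 under x↦62x: [34, 108, 71, 27, 49, 38, 106]… (length divides ord_125(62)).
π_62 has 4 disjoint cycles with lengths [100, 20, 4, 1] on {0,…,124}.
Σ(ℓ_i−1) = 125−4 = 121; sign = (−1)^121 = -1.
(62|125)_J = -1 (Zolotarev's lemma cross-check).

-1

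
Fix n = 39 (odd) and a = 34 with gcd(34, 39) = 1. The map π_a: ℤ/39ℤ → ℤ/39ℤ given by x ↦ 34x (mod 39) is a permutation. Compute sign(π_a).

-1

Start at x=1: 1 → 34 → 25 → 31 → 1 (one orbit).
π_34 has 12 disjoint cycles with lengths [4, 4, 4, 4, 4, 4, 4, 4, 4, 1, 1, 1] on {0,…,38}.
Σ(ℓ_i−1) = 39−12 = 27; sign = (−1)^27 = -1.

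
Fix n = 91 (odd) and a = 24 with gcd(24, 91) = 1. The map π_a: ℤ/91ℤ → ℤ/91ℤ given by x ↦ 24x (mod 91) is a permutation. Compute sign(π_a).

Trace 64: π^k(64) = [64, 80, 9, 34, 88, 19, 1] for k=0..6.
Decompose π into cycles: lengths [12, 12, 12, 12, 12, 12, 12, 6, 1] (9 cycles, including the fixed point 0).
sign(π) = (−1)^{n − #cycles} = (−1)^{91−9} = (−1)^82 = +1.
Zolotarev: (24|91) = +1, matching the cycle-count sign.

+1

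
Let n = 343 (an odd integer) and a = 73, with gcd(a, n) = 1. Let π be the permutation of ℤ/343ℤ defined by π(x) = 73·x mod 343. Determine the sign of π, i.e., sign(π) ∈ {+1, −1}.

-1

Orbit of 193 under x↦73x: [193, 26, 183, 325, 58, 118, 39]… (length divides ord_343(73)).
Decompose π into cycles: lengths [294, 42, 6, 1] (4 cycles, including the fixed point 0).
4 cycles on 343: each ℓ→(−1)^(ℓ−1), product (−1)^339 = -1.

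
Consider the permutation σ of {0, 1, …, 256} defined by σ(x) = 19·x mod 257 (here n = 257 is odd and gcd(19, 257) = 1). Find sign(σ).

Start at x=215: 215 → 230 → 1 → 19 → 104 → 177 → 22 → … (one orbit).
Decompose π into cycles: lengths [256, 1] (2 cycles, including the fixed point 0).
sign(π) = (−1)^{n − #cycles} = (−1)^{257−2} = (−1)^255 = -1.

-1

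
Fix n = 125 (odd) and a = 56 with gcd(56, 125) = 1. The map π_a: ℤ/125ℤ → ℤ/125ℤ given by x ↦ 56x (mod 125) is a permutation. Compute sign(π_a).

Trace 11: π^k(11) = [11, 116, 121, 26, 81, 36, 16] for k=0..6.
π_56 has 13 disjoint cycles with lengths [25, 25, 25, 25, 5, 5, 5, 5, 1, 1, 1, 1, 1] on {0,…,124}.
Σ(ℓ_i−1) = 125−13 = 112; sign = (−1)^112 = +1.
The Jacobi symbol (56|125) = +1 (Zolotarev) agrees.

+1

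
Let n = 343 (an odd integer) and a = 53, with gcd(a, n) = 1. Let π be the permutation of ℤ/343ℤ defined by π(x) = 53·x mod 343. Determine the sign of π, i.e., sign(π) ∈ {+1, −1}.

Start at x=1: 1 → 53 → 65 → 15 → 109 → 289 → 225 → … (one orbit).
7 cycles of lengths [147, 147, 21, 21, 3, 3, 1].
With 7 cycles on 343 points, sign = (−1)^{343−7} = +1.
(53|343)_J = +1 (Zolotarev's lemma cross-check).

+1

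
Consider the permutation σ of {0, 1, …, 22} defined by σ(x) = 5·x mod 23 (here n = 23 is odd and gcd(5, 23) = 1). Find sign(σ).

Start at x=5: 5 → 2 → 10 → 4 → 20 → 8 → 17 → … (one orbit).
π_5 has 2 disjoint cycles with lengths [22, 1] on {0,…,22}.
n − c = 23 − 2 = 21; sign = (−1)^21 = -1.

-1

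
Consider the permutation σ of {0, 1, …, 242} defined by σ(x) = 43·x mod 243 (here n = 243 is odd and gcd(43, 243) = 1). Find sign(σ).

+1

Start at x=139: 139 → 145 → 160 → 76 → 109 → 70 → 94 → … (one orbit).
The orbit structure of x ↦ 43x mod 243: 11 orbits of sizes [81, 81, 27, 27, 9, 9, 3, 3, 1, 1, 1].
243 − 11 = 232 transpositions; sign(π) = (−1)^232 = +1.
The Jacobi symbol (43|243) = +1 (Zolotarev) agrees.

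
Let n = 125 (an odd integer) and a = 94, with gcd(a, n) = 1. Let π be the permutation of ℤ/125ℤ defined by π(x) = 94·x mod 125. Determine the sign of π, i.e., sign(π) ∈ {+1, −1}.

+1

Start at x=34: 34 → 71 → 49 → 106 → 89 → 116 → 29 → … (one orbit).
Decompose π into cycles: lengths [50, 50, 10, 10, 2, 2, 1] (7 cycles, including the fixed point 0).
With 7 cycles on 125 points, sign = (−1)^{125−7} = +1.
Via Zolotarev, sign(π_{94}) = (94|125) = +1.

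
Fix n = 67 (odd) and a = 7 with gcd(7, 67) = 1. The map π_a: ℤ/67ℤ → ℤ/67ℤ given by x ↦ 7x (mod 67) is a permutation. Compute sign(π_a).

-1

Orbit of 38 under x↦7x: [38, 65, 53, 36, 51, 22, 20]… (length divides ord_67(7)).
Cycle lengths of π_7 on ℤ/67ℤ: [66, 1]; 2 cycles in total.
67 − 2 = 65 transpositions; sign(π) = (−1)^65 = -1.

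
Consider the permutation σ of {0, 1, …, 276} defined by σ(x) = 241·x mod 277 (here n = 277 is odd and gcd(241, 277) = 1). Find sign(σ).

Start at x=191: 191 → 49 → 175 → 71 → 214 → 52 → 67 → … (one orbit).
5 cycles of lengths [69, 69, 69, 69, 1].
With 5 cycles on 277 points, sign = (−1)^{277−5} = +1.
Via Zolotarev, sign(π_{241}) = (241|277) = +1.

+1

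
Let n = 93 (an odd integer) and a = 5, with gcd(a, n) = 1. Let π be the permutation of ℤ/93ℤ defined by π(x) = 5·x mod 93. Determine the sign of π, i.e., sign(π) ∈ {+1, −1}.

Start at x=25: 25 → 32 → 67 → 56 → 1 → 5 → 25 (one orbit).
22 cycles of lengths [6, 6, 6, 6, 6, 6, 6, 6, 6, 6, 3, 3, 3, 3, 3, 3, 3, 3, 3, 3, 2, 1].
Σ(ℓ_i−1) = 93−22 = 71; sign = (−1)^71 = -1.

-1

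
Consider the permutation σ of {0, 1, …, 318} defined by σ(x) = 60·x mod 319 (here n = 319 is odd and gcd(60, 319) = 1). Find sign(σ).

-1

Trace 191: π^k(191) = [191, 295, 155, 49, 69, 312, 218] for k=0..6.
Decompose π into cycles: lengths [140, 140, 28, 5, 5, 1] (6 cycles, including the fixed point 0).
n − c = 319 − 6 = 313; sign = (−1)^313 = -1.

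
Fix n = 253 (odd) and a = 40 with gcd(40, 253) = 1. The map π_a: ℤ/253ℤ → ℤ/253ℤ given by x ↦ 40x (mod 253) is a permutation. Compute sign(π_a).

Trace 57: π^k(57) = [57, 3, 120, 246, 226, 185, 63] for k=0..6.
Cycle lengths of π_40 on ℤ/253ℤ: [110, 110, 22, 10, 1]; 5 cycles in total.
With 5 cycles on 253 points, sign = (−1)^{253−5} = +1.

+1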